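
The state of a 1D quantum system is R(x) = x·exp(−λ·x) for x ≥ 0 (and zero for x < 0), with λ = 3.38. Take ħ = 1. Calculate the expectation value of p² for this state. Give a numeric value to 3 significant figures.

p² R = −ħ² d²R/dx²; ⟨p²⟩ = −ħ² ∫ R*·R'' dx / ∫|R|² dx.
Differentiate x·exp(−λ·x) with the product rule; every integrand then reduces to terms xʲ·e^(−2λx) on [0, ∞), with ∫₀^∞ xʲ·e^(−2λx) dx = j!/(2λ)^(j+1).
State is unnormalized: ∫|R|² dx = 0.0064743, and ∫R*·(−ħ² R'') dx = 0.073964, so ⟨p²⟩ = 0.073964 / 0.0064743.
⟨p²⟩ = 11.424.

11.4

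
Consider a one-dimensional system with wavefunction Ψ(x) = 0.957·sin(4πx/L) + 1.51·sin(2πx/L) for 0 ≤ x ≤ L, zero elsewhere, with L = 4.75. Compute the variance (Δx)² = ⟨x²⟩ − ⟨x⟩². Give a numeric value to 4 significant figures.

2.575

Compute ⟨x⟩ and ⟨x²⟩ separately, then (Δx)² = ⟨x²⟩ − ⟨x⟩².
On 0 ≤ x ≤ L (j ≠ l): ∫sin²(jπx/L) dx = L/2, ∫sin(jπx/L)·sin(lπx/L) dx = 0; diagonal moments ∫x·sin²(jπx/L) dx = L²/4, ∫x²·sin²(jπx/L) dx = L³·(1/6 − 1/(4j²π²)); cross terms ∫x·sin(jπx/L)·sin(lπx/L) dx = 0 for j + l even and −4jlL²/(π²(j² − l²)²) for j + l odd, ∫x²·sin(jπx/L)·sin(lπx/L) dx = (−1)^(j+l)·4jlL³/(π²(j² − l²)²); higher powers the same way via product-to-sum and parts.
Normalization: ∫|Ψ|² dx = 7.5904.
⟨x⟩ = 2.3750 and ⟨x²⟩ = 8.2153.
(Δx)² = 8.2153 − (2.3750)² = 2.5747.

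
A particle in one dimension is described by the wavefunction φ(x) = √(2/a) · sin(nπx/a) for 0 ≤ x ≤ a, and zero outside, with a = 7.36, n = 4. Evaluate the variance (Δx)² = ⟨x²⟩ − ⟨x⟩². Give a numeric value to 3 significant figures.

Compute ⟨x⟩ and ⟨x²⟩ separately, then (Δx)² = ⟨x²⟩ − ⟨x⟩².
With sin²θ = (1 − cos2θ)/2 on 0 ≤ x ≤ a: ∫sin²(nπx/a) dx = a/2, ∫x·sin²(nπx/a) dx = a²/4, ∫x²·sin²(nπx/a) dx = a³·(1/6 − 1/(4n²π²)); higher powers xᵏ the same way, integrating xᵏ·cos(2nπx/a) by parts.
⟨x⟩ = 3.6800 and ⟨x²⟩ = 17.885.
(Δx)² = 17.885 − (3.6800)² = 4.3426.

4.34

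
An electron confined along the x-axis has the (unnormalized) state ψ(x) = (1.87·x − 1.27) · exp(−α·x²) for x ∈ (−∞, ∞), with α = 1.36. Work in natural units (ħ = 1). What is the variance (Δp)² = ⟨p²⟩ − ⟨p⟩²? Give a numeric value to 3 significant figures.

2.14

Compute ⟨p⟩ and ⟨p²⟩ separately; (Δp)² = ⟨p²⟩ − ⟨p⟩².
Expand each integrand as polynomial × e^(−2αx²) and use ∫x^(2j)·e^(−2αx²) dx = (2j−1)!!/(4α)^j · √(π/(2α)), odd powers → 0; here √(π/(2α)) = 1.0747. Differentiate with the product rule, d/dx e^(−αx²) = −2αx·e^(−αx²).
Normalization: ∫|ψ|² dx = 2.4242.
⟨p⟩ = 0.0000 and ⟨p²⟩ = 2.1351.
(Δp)² = 2.1351 − (0.0000)² = 2.1351.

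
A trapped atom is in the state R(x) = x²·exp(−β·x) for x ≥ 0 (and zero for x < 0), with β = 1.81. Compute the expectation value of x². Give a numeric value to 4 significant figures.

2.289

⟨x²⟩ = ∫ x²·|R|² dx / ∫|R|² dx (integrals over the domain).
Every integrand reduces to terms xʲ·e^(−2βx) on [0, ∞); use ∫₀^∞ xʲ·e^(−2βx) dx = j!/(2β)^(j+1).
State is unnormalized: ∫|R|² dx = 0.038607, and ∫R*·x²·R dx = 0.088384, so ⟨x²⟩ = 0.088384 / 0.038607.
⟨x²⟩ = 2.2893.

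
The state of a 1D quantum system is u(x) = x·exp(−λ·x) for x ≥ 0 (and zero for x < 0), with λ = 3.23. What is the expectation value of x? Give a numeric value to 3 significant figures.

⟨x⟩ = ∫ x·|u|² dx / ∫|u|² dx (integrals over the domain).
Every integrand reduces to terms xʲ·e^(−2λx) on [0, ∞); use ∫₀^∞ xʲ·e^(−2λx) dx = j!/(2λ)^(j+1).
State is unnormalized: ∫|u|² dx = 0.0074188, and ∫u*·x·u dx = 0.0034453, so ⟨x⟩ = 0.0034453 / 0.0074188.
⟨x⟩ = 0.46440.

0.464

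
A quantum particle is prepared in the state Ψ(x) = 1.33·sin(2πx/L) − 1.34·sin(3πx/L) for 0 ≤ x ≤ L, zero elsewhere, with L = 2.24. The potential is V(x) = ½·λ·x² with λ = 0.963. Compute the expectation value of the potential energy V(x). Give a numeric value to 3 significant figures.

1.25

⟨V⟩ = ∫ V(x)·|Ψ|² dx / ∫|Ψ|² dx.
On 0 ≤ x ≤ L (j ≠ l): ∫sin²(jπx/L) dx = L/2, ∫sin(jπx/L)·sin(lπx/L) dx = 0; diagonal moments ∫x·sin²(jπx/L) dx = L²/4, ∫x²·sin²(jπx/L) dx = L³·(1/6 − 1/(4j²π²)); cross terms ∫x·sin(jπx/L)·sin(lπx/L) dx = 0 for j + l even and −4jlL²/(π²(j² − l²)²) for j + l odd, ∫x²·sin(jπx/L)·sin(lπx/L) dx = (−1)^(j+l)·4jlL³/(π²(j² − l²)²); higher powers the same way via product-to-sum and parts.
State is unnormalized: ∫|Ψ|² dx = 3.9922, and ∫Ψ*·V(x)·Ψ dx = 5.0034, so ⟨V⟩ = 5.0034 / 3.9922.
⟨V⟩ = 1.2533.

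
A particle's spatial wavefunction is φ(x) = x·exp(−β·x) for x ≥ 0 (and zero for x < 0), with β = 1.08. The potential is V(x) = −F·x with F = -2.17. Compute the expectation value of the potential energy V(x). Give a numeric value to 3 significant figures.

⟨V⟩ = ∫ V(x)·|φ|² dx / ∫|φ|² dx.
Every integrand reduces to terms xʲ·e^(−2βx) on [0, ∞); use ∫₀^∞ xʲ·e^(−2βx) dx = j!/(2β)^(j+1).
State is unnormalized: ∫|φ|² dx = 0.19846, and ∫φ*·V(x)·φ dx = 0.59813, so ⟨V⟩ = 0.59813 / 0.19846.
⟨V⟩ = 3.0139.

3.01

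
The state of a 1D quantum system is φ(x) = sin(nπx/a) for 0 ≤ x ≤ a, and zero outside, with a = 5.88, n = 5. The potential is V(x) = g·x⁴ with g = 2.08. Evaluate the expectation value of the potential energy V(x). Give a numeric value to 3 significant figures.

487.

⟨V⟩ = ∫ V(x)·|φ|² dx / ∫|φ|² dx.
With sin²θ = (1 − cos2θ)/2 on 0 ≤ x ≤ a: ∫sin²(nπx/a) dx = a/2, ∫x·sin²(nπx/a) dx = a²/4, ∫x²·sin²(nπx/a) dx = a³·(1/6 − 1/(4n²π²)); higher powers xᵏ the same way, integrating xᵏ·cos(2nπx/a) by parts.
State is unnormalized: ∫|φ|² dx = 2.9400, and ∫φ*·V(x)·φ dx = 1432.6, so ⟨V⟩ = 1432.6 / 2.9400.
⟨V⟩ = 487.27.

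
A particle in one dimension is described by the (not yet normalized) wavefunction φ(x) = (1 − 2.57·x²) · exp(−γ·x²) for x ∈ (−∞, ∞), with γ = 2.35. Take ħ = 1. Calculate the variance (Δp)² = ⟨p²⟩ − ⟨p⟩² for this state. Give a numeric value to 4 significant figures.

7.181

Compute ⟨p⟩ and ⟨p²⟩ separately; (Δp)² = ⟨p²⟩ − ⟨p⟩².
Expand each integrand as polynomial × e^(−2γx²) and use ∫x^(2j)·e^(−2γx²) dx = (2j−1)!!/(4γ)^j · √(π/(2γ)), odd powers → 0; here √(π/(2γ)) = 0.81757. Differentiate with the product rule, d/dx e^(−γx²) = −2γx·e^(−γx²).
Normalization: ∫|φ|² dx = 0.55386.
⟨p⟩ = 0.0000 and ⟨p²⟩ = 7.1809.
(Δp)² = 7.1809 − (0.0000)² = 7.1809.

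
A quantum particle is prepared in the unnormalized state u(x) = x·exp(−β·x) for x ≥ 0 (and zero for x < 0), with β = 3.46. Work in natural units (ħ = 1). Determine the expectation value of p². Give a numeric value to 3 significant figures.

p² u = −ħ² d²u/dx²; ⟨p²⟩ = −ħ² ∫ u*·u'' dx / ∫|u|² dx.
Differentiate x·exp(−β·x) with the product rule; every integrand then reduces to terms xʲ·e^(−2βx) on [0, ∞), with ∫₀^∞ xʲ·e^(−2βx) dx = j!/(2β)^(j+1).
State is unnormalized: ∫|u|² dx = 0.0060355, and ∫u*·(−ħ² u'') dx = 0.072254, so ⟨p²⟩ = 0.072254 / 0.0060355.
⟨p²⟩ = 11.972.

12.0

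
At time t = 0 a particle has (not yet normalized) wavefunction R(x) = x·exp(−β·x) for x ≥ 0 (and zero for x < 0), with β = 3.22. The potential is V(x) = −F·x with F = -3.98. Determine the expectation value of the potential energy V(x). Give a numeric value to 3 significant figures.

⟨V⟩ = ∫ V(x)·|R|² dx / ∫|R|² dx.
Every integrand reduces to terms xʲ·e^(−2βx) on [0, ∞); use ∫₀^∞ xʲ·e^(−2βx) dx = j!/(2β)^(j+1).
State is unnormalized: ∫|R|² dx = 0.0074881, and ∫R*·V(x)·R dx = 0.013883, so ⟨V⟩ = 0.013883 / 0.0074881.
⟨V⟩ = 1.8540.

1.85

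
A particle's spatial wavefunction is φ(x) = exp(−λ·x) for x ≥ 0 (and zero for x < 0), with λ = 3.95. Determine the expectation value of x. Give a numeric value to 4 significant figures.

⟨x⟩ = ∫ x·|φ|² dx / ∫|φ|² dx (integrals over the domain).
Every integrand reduces to terms xʲ·e^(−2λx) on [0, ∞); use ∫₀^∞ xʲ·e^(−2λx) dx = j!/(2λ)^(j+1).
State is unnormalized: ∫|φ|² dx = 0.12658, and ∫φ*·x·φ dx = 0.016023, so ⟨x⟩ = 0.016023 / 0.12658.
⟨x⟩ = 0.12658.

0.1266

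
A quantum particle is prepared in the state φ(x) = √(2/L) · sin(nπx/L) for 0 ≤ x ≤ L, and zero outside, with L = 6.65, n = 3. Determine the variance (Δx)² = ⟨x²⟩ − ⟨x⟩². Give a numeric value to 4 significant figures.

Compute ⟨x⟩ and ⟨x²⟩ separately, then (Δx)² = ⟨x²⟩ − ⟨x⟩².
With sin²θ = (1 − cos2θ)/2 on 0 ≤ x ≤ L: ∫sin²(nπx/L) dx = L/2, ∫x·sin²(nπx/L) dx = L²/4, ∫x²·sin²(nπx/L) dx = L³·(1/6 − 1/(4n²π²)); higher powers xᵏ the same way, integrating xᵏ·cos(2nπx/L) by parts.
⟨x⟩ = 3.3250 and ⟨x²⟩ = 14.492.
(Δx)² = 14.492 − (3.3250)² = 3.4363.

3.436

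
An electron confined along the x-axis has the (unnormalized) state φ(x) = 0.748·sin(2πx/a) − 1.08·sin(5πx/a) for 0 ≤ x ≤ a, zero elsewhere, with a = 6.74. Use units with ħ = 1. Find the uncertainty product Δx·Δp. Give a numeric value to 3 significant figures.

Δx = √(⟨x²⟩−⟨x⟩²), Δp = √(⟨p²⟩−⟨p⟩²).
On 0 ≤ x ≤ a (j ≠ l): ∫sin²(jπx/a) dx = a/2, ∫sin(jπx/a)·sin(lπx/a) dx = 0; diagonal moments ∫x·sin²(jπx/a) dx = a²/4, ∫x²·sin²(jπx/a) dx = a³·(1/6 − 1/(4j²π²)); cross terms ∫x·sin(jπx/a)·sin(lπx/a) dx = 0 for j + l even and −4jla²/(π²(j² − l²)²) for j + l odd, ∫x²·sin(jπx/a)·sin(lπx/a) dx = (−1)^(j+l)·4jla³/(π²(j² − l²)²); higher powers the same way via product-to-sum and parts. d²/dx² sin(jπx/a) = −(jπ/a)²·sin(jπx/a); on 0 ≤ x ≤ a, ∫sin²(jπx/a) dx = a/2 and ∫sin(jπx/a)·sin(lπx/a) dx = 0 for j ≠ l, so only diagonal terms survive in ∫|φ|² and ∫φ·φ″; ∫φ·φ′ dx = [φ²/2] between the walls = 0.
Normalization: ∫|φ|² dx = 5.8163.
⟨x⟩ = 3.4860, ⟨x²⟩ = 15.675 ⇒ Δx = 1.8771.
⟨p⟩ = 0.0000, ⟨p²⟩ = 3.9524 ⇒ Δp = 1.9881.
Δx·Δp = 3.7318.

3.73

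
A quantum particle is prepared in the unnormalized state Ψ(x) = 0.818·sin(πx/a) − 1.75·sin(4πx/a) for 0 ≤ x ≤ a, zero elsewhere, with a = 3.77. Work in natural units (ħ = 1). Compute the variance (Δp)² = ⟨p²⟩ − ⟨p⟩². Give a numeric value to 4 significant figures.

Compute ⟨p⟩ and ⟨p²⟩ separately; (Δp)² = ⟨p²⟩ − ⟨p⟩².
d²/dx² sin(jπx/a) = −(jπ/a)²·sin(jπx/a); on 0 ≤ x ≤ a, ∫sin²(jπx/a) dx = a/2 and ∫sin(jπx/a)·sin(lπx/a) dx = 0 for j ≠ l, so only diagonal terms survive in ∫|Ψ|² and ∫Ψ·Ψ″; ∫Ψ·Ψ′ dx = [Ψ²/2] between the walls = 0.
Normalization: ∫|Ψ|² dx = 7.0341.
⟨p⟩ = 0.0000 and ⟨p²⟩ = 9.2428.
(Δp)² = 9.2428 − (0.0000)² = 9.2428.

9.243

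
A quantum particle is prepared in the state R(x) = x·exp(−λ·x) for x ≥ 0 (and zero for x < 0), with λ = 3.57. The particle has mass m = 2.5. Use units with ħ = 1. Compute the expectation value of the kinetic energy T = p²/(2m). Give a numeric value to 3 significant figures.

2.55

T = −(ħ²/2m) d²/dx², so ⟨T⟩ = −(ħ²/2m) ∫ R*·R'' dx / ∫|R|² dx; with m = 2.5.
Differentiate x·exp(−λ·x) with the product rule; every integrand then reduces to terms xʲ·e^(−2λx) on [0, ∞), with ∫₀^∞ xʲ·e^(−2λx) dx = j!/(2λ)^(j+1).
State is unnormalized: ∫|R|² dx = 0.0054946, and ∫R*·(−ħ²/2m · R'') dx = 0.014006, so ⟨T⟩ = 0.014006 / 0.0054946.
⟨T⟩ = 2.5490.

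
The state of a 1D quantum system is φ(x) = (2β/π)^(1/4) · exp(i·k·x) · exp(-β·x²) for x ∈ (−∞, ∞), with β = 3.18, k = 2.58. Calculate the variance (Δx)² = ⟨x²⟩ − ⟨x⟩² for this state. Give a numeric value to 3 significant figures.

0.0786

Compute ⟨x⟩ and ⟨x²⟩ separately, then (Δx)² = ⟨x²⟩ − ⟨x⟩².
Gaussian moments: ∫x^(2j)·e^(−2βx²) dx = (2j−1)!!/(4β)^j · √(π/(2β)), odd powers integrate to 0; here √(π/(2β)) = 0.70282.
⟨x⟩ = 0.0000 and ⟨x²⟩ = 0.078616.
(Δx)² = 0.078616 − (0.0000)² = 0.078616.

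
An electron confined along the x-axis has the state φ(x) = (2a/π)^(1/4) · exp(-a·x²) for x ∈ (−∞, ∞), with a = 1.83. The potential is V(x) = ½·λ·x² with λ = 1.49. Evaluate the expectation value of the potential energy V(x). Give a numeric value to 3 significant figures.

0.102

⟨V⟩ = ∫ V(x)·|φ|² dx.
Gaussian moments: ∫x^(2j)·e^(−2ax²) dx = (2j−1)!!/(4a)^j · √(π/(2a)), odd powers integrate to 0; here √(π/(2a)) = 0.92648.
⟨V⟩ = 0.10178.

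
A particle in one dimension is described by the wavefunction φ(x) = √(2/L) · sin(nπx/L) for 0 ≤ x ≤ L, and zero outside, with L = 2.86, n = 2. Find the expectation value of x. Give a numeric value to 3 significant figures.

⟨x⟩ = ∫ x·|φ|² dx (integrals over the domain).
With sin²θ = (1 − cos2θ)/2 on 0 ≤ x ≤ L: ∫sin²(nπx/L) dx = L/2, ∫x·sin²(nπx/L) dx = L²/4, ∫x²·sin²(nπx/L) dx = L³·(1/6 − 1/(4n²π²)); higher powers xᵏ the same way, integrating xᵏ·cos(2nπx/L) by parts.
⟨x⟩ = 1.4300.

1.43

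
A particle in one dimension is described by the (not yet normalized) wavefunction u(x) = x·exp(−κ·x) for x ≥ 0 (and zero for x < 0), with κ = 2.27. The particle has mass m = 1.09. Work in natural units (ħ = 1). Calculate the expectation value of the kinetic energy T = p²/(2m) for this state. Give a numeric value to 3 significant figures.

T = −(ħ²/2m) d²/dx², so ⟨T⟩ = −(ħ²/2m) ∫ u*·u'' dx / ∫|u|² dx; with m = 1.09.
Differentiate x·exp(−κ·x) with the product rule; every integrand then reduces to terms xʲ·e^(−2κx) on [0, ∞), with ∫₀^∞ xʲ·e^(−2κx) dx = j!/(2κ)^(j+1).
State is unnormalized: ∫|u|² dx = 0.021373, and ∫u*·(−ħ²/2m · u'') dx = 0.050519, so ⟨T⟩ = 0.050519 / 0.021373.
⟨T⟩ = 2.3637.

2.36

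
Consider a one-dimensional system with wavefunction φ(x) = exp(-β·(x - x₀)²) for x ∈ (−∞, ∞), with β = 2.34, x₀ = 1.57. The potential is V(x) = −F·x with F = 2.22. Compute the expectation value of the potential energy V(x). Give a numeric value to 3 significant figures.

⟨V⟩ = ∫ V(x)·|φ|² dx / ∫|φ|² dx.
Gaussian moments (u = x − x₀): ∫u^(2j)·e^(−2βu²) du = (2j−1)!!/(4β)^j · √(π/(2β)), odd powers integrate to 0; here √(π/(2β)) = 0.81932.
State is unnormalized: ∫|φ|² dx = 0.81932, and ∫φ*·V(x)·φ dx = -2.8556, so ⟨V⟩ = -2.8556 / 0.81932.
⟨V⟩ = -3.4854.

-3.49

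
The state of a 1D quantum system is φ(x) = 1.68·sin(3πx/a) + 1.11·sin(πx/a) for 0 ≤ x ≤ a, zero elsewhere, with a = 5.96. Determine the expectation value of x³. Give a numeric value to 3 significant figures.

57.9

⟨x³⟩ = ∫ x³·|φ|² dx / ∫|φ|² dx (integrals over the domain).
On 0 ≤ x ≤ a (j ≠ l): ∫sin²(jπx/a) dx = a/2, ∫sin(jπx/a)·sin(lπx/a) dx = 0; diagonal moments ∫x·sin²(jπx/a) dx = a²/4, ∫x²·sin²(jπx/a) dx = a³·(1/6 − 1/(4j²π²)); cross terms ∫x·sin(jπx/a)·sin(lπx/a) dx = 0 for j + l even and −4jla²/(π²(j² − l²)²) for j + l odd, ∫x²·sin(jπx/a)·sin(lπx/a) dx = (−1)^(j+l)·4jla³/(π²(j² − l²)²); higher powers the same way via product-to-sum and parts.
State is unnormalized: ∫|φ|² dx = 12.082, and ∫φ*·x³·φ dx = 699.49, so ⟨x³⟩ = 699.49 / 12.082.
⟨x³⟩ = 57.893.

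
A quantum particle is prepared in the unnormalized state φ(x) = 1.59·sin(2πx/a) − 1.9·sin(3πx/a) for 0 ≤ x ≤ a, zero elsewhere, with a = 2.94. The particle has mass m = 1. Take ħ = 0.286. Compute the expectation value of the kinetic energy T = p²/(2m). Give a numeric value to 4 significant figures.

0.3241

T = −(ħ²/2m) d²/dx², so ⟨T⟩ = −(ħ²/2m) ∫ φ*·φ'' dx / ∫|φ|² dx; with m = 1.
d²/dx² sin(jπx/a) = −(jπ/a)²·sin(jπx/a); on 0 ≤ x ≤ a, ∫sin²(jπx/a) dx = a/2 and ∫sin(jπx/a)·sin(lπx/a) dx = 0 for j ≠ l, so only diagonal terms survive in ∫|φ|² and ∫φ·φ″; ∫φ·φ′ dx = [φ²/2] between the walls = 0.
State is unnormalized: ∫|φ|² dx = 9.0230, and ∫φ*·(−ħ²/2m · φ'') dx = 2.9245, so ⟨T⟩ = 2.9245 / 9.0230.
⟨T⟩ = 0.32412.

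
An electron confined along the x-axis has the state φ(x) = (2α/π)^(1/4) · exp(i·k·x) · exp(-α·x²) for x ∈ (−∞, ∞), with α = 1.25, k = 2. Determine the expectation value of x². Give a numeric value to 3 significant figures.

0.200

⟨x²⟩ = ∫ x²·|φ|² dx (integrals over the domain).
Gaussian moments: ∫x^(2j)·e^(−2αx²) dx = (2j−1)!!/(4α)^j · √(π/(2α)), odd powers integrate to 0; here √(π/(2α)) = 1.1210.
⟨x²⟩ = 0.20000.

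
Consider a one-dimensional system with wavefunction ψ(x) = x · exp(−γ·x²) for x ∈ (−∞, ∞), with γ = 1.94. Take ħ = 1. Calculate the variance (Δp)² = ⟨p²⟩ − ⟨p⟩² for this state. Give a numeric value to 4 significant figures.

Compute ⟨p⟩ and ⟨p²⟩ separately; (Δp)² = ⟨p²⟩ − ⟨p⟩².
Expand each integrand as polynomial × e^(−2γx²) and use ∫x^(2j)·e^(−2γx²) dx = (2j−1)!!/(4γ)^j · √(π/(2γ)), odd powers → 0; here √(π/(2γ)) = 0.89983. Differentiate with the product rule, d/dx e^(−γx²) = −2γx·e^(−γx²).
Normalization: ∫|ψ|² dx = 0.11596.
⟨p⟩ = 0.0000 and ⟨p²⟩ = 5.8200.
(Δp)² = 5.8200 − (0.0000)² = 5.8200.

5.820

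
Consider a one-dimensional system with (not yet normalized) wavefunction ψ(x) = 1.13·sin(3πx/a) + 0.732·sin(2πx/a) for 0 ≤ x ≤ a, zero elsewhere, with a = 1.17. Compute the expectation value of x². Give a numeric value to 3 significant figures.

⟨x²⟩ = ∫ x²·|ψ|² dx / ∫|ψ|² dx (integrals over the domain).
On 0 ≤ x ≤ a (j ≠ l): ∫sin²(jπx/a) dx = a/2, ∫sin(jπx/a)·sin(lπx/a) dx = 0; diagonal moments ∫x·sin²(jπx/a) dx = a²/4, ∫x²·sin²(jπx/a) dx = a³·(1/6 − 1/(4j²π²)); cross terms ∫x·sin(jπx/a)·sin(lπx/a) dx = 0 for j + l even and −4jla²/(π²(j² − l²)²) for j + l odd, ∫x²·sin(jπx/a)·sin(lπx/a) dx = (−1)^(j+l)·4jla³/(π²(j² − l²)²); higher powers the same way via product-to-sum and parts.
State is unnormalized: ∫|ψ|² dx = 1.0604, and ∫ψ*·x²·ψ dx = 0.21497, so ⟨x²⟩ = 0.21497 / 1.0604.
⟨x²⟩ = 0.20272.

0.203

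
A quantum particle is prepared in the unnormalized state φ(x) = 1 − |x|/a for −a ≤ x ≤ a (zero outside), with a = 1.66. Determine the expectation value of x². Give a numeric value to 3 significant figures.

⟨x²⟩ = ∫ x²·|φ|² dx / ∫|φ|² dx (integrals over the domain).
φ is even, so ∫ over [−a, a] = 2∫₀ᵃ with φ = 1 − x/a there: ∫₀ᵃ (1 − x/a)² dx = a/3, ∫₀ᵃ x²(1 − x/a)² dx = a³/30, ∫₀ᵃ x⁴(1 − x/a)² dx = a⁵/105.
State is unnormalized: ∫|φ|² dx = 1.1067, and ∫φ*·x²·φ dx = 0.30495, so ⟨x²⟩ = 0.30495 / 1.1067.
⟨x²⟩ = 0.27556.

0.276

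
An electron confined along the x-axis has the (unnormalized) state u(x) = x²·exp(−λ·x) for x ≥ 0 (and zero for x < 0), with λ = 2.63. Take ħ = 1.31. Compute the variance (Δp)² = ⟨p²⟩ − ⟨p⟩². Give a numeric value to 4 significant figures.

3.957

Compute ⟨p⟩ and ⟨p²⟩ separately; (Δp)² = ⟨p²⟩ − ⟨p⟩².
Differentiate x²·exp(−λ·x) with the product rule; every integrand then reduces to terms xʲ·e^(−2λx) on [0, ∞), with ∫₀^∞ xʲ·e^(−2λx) dx = j!/(2λ)^(j+1).
Normalization: ∫|u|² dx = 0.0059605.
⟨p⟩ = 0.0000 and ⟨p²⟩ = 3.9567.
(Δp)² = 3.9567 − (0.0000)² = 3.9567.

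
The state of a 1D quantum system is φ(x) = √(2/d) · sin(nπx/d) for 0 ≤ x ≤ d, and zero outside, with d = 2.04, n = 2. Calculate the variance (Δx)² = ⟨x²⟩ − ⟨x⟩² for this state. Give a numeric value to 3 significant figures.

0.294

Compute ⟨x⟩ and ⟨x²⟩ separately, then (Δx)² = ⟨x²⟩ − ⟨x⟩².
With sin²θ = (1 − cos2θ)/2 on 0 ≤ x ≤ d: ∫sin²(nπx/d) dx = d/2, ∫x·sin²(nπx/d) dx = d²/4, ∫x²·sin²(nπx/d) dx = d³·(1/6 − 1/(4n²π²)); higher powers xᵏ the same way, integrating xᵏ·cos(2nπx/d) by parts.
⟨x⟩ = 1.0200 and ⟨x²⟩ = 1.3345.
(Δx)² = 1.3345 − (1.0200)² = 0.29409.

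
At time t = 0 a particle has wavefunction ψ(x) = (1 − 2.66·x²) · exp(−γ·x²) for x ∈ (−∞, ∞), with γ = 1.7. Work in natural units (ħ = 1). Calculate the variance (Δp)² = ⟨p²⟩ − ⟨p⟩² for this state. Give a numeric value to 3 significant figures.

Compute ⟨p⟩ and ⟨p²⟩ separately; (Δp)² = ⟨p²⟩ − ⟨p⟩².
Expand each integrand as polynomial × e^(−2γx²) and use ∫x^(2j)·e^(−2γx²) dx = (2j−1)!!/(4γ)^j · √(π/(2γ)), odd powers → 0; here √(π/(2γ)) = 0.96125. Differentiate with the product rule, d/dx e^(−γx²) = −2γx·e^(−γx²).
Normalization: ∫|ψ|² dx = 0.65048.
⟨p⟩ = 0.0000 and ⟨p²⟩ = 7.1685.
(Δp)² = 7.1685 − (0.0000)² = 7.1685.

7.17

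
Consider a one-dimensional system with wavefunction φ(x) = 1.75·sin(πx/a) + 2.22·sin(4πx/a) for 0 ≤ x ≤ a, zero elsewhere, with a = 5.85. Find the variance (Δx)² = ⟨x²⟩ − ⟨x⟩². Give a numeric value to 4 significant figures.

2.114

Compute ⟨x⟩ and ⟨x²⟩ separately, then (Δx)² = ⟨x²⟩ − ⟨x⟩².
On 0 ≤ x ≤ a (j ≠ l): ∫sin²(jπx/a) dx = a/2, ∫sin(jπx/a)·sin(lπx/a) dx = 0; diagonal moments ∫x·sin²(jπx/a) dx = a²/4, ∫x²·sin²(jπx/a) dx = a³·(1/6 − 1/(4j²π²)); cross terms ∫x·sin(jπx/a)·sin(lπx/a) dx = 0 for j + l even and −4jla²/(π²(j² − l²)²) for j + l odd, ∫x²·sin(jπx/a)·sin(lπx/a) dx = (−1)^(j+l)·4jla³/(π²(j² − l²)²); higher powers the same way via product-to-sum and parts.
Normalization: ∫|φ|² dx = 23.373.
⟨x⟩ = 2.8430 and ⟨x²⟩ = 10.197.
(Δx)² = 10.197 − (2.8430)² = 2.1139.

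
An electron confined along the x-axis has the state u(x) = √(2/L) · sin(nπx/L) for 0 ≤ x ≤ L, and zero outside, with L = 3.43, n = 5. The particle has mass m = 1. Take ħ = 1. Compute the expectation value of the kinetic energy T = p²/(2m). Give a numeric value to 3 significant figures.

10.5

T = −(ħ²/2m) d²/dx², so ⟨T⟩ = −(ħ²/2m) ∫ u*·u'' dx; with m = 1.
d/dx sin(nπx/L) = (nπ/L)·cos(nπx/L) and d²/dx² sin(nπx/L) = −(nπ/L)²·sin(nπx/L); on 0 ≤ x ≤ L, ∫sin²(nπx/L) dx = L/2 and ∫sin(nπx/L)·cos(nπx/L) dx = 0.
⟨T⟩ = 10.486.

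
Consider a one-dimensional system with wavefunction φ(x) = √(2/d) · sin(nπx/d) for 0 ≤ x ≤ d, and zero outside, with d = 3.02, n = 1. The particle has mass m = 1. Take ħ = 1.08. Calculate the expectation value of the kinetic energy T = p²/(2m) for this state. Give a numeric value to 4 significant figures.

0.6311

T = −(ħ²/2m) d²/dx², so ⟨T⟩ = −(ħ²/2m) ∫ φ*·φ'' dx; with m = 1.
d/dx sin(nπx/d) = (nπ/d)·cos(nπx/d) and d²/dx² sin(nπx/d) = −(nπ/d)²·sin(nπx/d); on 0 ≤ x ≤ d, ∫sin²(nπx/d) dx = d/2 and ∫sin(nπx/d)·cos(nπx/d) dx = 0.
⟨T⟩ = 0.63111.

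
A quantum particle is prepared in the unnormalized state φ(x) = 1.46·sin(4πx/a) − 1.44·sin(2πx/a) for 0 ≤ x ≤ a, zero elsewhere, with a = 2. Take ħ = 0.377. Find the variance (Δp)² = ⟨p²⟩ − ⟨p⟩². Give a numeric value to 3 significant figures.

Compute ⟨p⟩ and ⟨p²⟩ separately; (Δp)² = ⟨p²⟩ − ⟨p⟩².
d²/dx² sin(jπx/a) = −(jπ/a)²·sin(jπx/a); on 0 ≤ x ≤ a, ∫sin²(jπx/a) dx = a/2 and ∫sin(jπx/a)·sin(lπx/a) dx = 0 for j ≠ l, so only diagonal terms survive in ∫|φ|² and ∫φ·φ″; ∫φ·φ′ dx = [φ²/2] between the walls = 0.
Normalization: ∫|φ|² dx = 4.2052.
⟨p⟩ = 0.0000 and ⟨p²⟩ = 3.5359.
(Δp)² = 3.5359 − (0.0000)² = 3.5359.

3.54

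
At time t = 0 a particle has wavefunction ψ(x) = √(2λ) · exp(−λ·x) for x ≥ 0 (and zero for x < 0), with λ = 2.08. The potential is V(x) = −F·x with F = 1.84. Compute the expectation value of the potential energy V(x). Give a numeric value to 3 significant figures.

-0.442

⟨V⟩ = ∫ V(x)·|ψ|² dx.
Every integrand reduces to terms xʲ·e^(−2λx) on [0, ∞); use ∫₀^∞ xʲ·e^(−2λx) dx = j!/(2λ)^(j+1).
⟨V⟩ = -0.44231.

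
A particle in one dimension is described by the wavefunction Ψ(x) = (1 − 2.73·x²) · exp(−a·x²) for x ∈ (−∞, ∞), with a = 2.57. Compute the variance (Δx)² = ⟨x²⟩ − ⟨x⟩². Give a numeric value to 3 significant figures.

0.0664

Compute ⟨x⟩ and ⟨x²⟩ separately, then (Δx)² = ⟨x²⟩ − ⟨x⟩².
Expand each integrand as polynomial × e^(−2ax²) and use ∫x^(2j)·e^(−2ax²) dx = (2j−1)!!/(4a)^j · √(π/(2a)), odd powers → 0; here √(π/(2a)) = 0.78180.
Normalization: ∫|Ψ|² dx = 0.53197.
⟨x⟩ = 0.0000 and ⟨x²⟩ = 0.066402.
(Δx)² = 0.066402 − (0.0000)² = 0.066402.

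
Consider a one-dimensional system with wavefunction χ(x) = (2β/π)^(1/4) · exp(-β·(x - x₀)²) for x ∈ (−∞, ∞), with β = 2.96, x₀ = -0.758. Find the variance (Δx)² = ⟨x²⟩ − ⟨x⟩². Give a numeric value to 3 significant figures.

Compute ⟨x⟩ and ⟨x²⟩ separately, then (Δx)² = ⟨x²⟩ − ⟨x⟩².
Gaussian moments (u = x − x₀): ∫u^(2j)·e^(−2βu²) du = (2j−1)!!/(4β)^j · √(π/(2β)), odd powers integrate to 0; here √(π/(2β)) = 0.72847.
⟨x⟩ = -0.75800 and ⟨x²⟩ = 0.65902.
(Δx)² = 0.65902 − (-0.75800)² = 0.084459.

0.0845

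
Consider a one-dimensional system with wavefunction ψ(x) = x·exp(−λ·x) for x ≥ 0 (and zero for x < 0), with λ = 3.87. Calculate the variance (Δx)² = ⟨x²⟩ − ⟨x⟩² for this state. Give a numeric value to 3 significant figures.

Compute ⟨x⟩ and ⟨x²⟩ separately, then (Δx)² = ⟨x²⟩ − ⟨x⟩².
Every integrand reduces to terms xʲ·e^(−2λx) on [0, ∞); use ∫₀^∞ xʲ·e^(−2λx) dx = j!/(2λ)^(j+1).
Normalization: ∫|ψ|² dx = 0.0043133.
⟨x⟩ = 0.38760 and ⟨x²⟩ = 0.20031.
(Δx)² = 0.20031 − (0.38760)² = 0.050077.

0.0501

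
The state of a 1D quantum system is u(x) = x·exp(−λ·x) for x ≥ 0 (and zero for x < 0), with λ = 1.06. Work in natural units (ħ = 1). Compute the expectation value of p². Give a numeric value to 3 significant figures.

p² u = −ħ² d²u/dx²; ⟨p²⟩ = −ħ² ∫ u*·u'' dx / ∫|u|² dx.
Differentiate x·exp(−λ·x) with the product rule; every integrand then reduces to terms xʲ·e^(−2λx) on [0, ∞), with ∫₀^∞ xʲ·e^(−2λx) dx = j!/(2λ)^(j+1).
State is unnormalized: ∫|u|² dx = 0.20990, and ∫u*·(−ħ² u'') dx = 0.23585, so ⟨p²⟩ = 0.23585 / 0.20990.
⟨p²⟩ = 1.1236.

1.12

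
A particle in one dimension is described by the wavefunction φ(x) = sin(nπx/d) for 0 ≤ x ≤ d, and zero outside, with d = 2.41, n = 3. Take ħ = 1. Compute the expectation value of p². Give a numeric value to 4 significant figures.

p² φ = −ħ² d²φ/dx²; ⟨p²⟩ = −ħ² ∫ φ*·φ'' dx / ∫|φ|² dx.
d/dx sin(nπx/d) = (nπ/d)·cos(nπx/d) and d²/dx² sin(nπx/d) = −(nπ/d)²·sin(nπx/d); on 0 ≤ x ≤ d, ∫sin²(nπx/d) dx = d/2 and ∫sin(nπx/d)·cos(nπx/d) dx = 0.
State is unnormalized: ∫|φ|² dx = 1.2050, and ∫φ*·(−ħ² φ'') dx = 18.429, so ⟨p²⟩ = 18.429 / 1.2050.
⟨p²⟩ = 15.294.

15.29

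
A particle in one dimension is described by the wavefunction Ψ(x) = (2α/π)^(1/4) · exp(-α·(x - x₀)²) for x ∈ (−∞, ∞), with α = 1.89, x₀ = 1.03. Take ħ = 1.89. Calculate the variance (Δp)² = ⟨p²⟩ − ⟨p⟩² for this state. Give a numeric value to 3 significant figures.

Compute ⟨p⟩ and ⟨p²⟩ separately; (Δp)² = ⟨p²⟩ − ⟨p⟩².
Gaussian moments (u = x − x₀): ∫u^(2j)·e^(−2αu²) du = (2j−1)!!/(4α)^j · √(π/(2α)), odd powers integrate to 0; here √(π/(2α)) = 0.91165. Derivatives: d/dx e^(−αu²) = −2αu·e^(−αu²), d²/dx² e^(−αu²) = (4α²u² − 2α)·e^(−αu²).
⟨p⟩ = 0.0000 and ⟨p²⟩ = 6.7513.
(Δp)² = 6.7513 − (0.0000)² = 6.7513.

6.75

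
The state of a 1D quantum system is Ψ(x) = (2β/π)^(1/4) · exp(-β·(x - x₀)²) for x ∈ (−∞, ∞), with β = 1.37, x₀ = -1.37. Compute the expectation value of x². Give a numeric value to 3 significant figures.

2.06

⟨x²⟩ = ∫ x²·|Ψ|² dx (integrals over the domain).
Gaussian moments (u = x − x₀): ∫u^(2j)·e^(−2βu²) du = (2j−1)!!/(4β)^j · √(π/(2β)), odd powers integrate to 0; here √(π/(2β)) = 1.0708.
⟨x²⟩ = 2.0594.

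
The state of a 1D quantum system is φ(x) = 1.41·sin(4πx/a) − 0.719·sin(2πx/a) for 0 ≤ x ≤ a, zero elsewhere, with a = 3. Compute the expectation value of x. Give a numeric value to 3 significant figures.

1.50

⟨x⟩ = ∫ x·|φ|² dx / ∫|φ|² dx (integrals over the domain).
On 0 ≤ x ≤ a (j ≠ l): ∫sin²(jπx/a) dx = a/2, ∫sin(jπx/a)·sin(lπx/a) dx = 0; diagonal moments ∫x·sin²(jπx/a) dx = a²/4, ∫x²·sin²(jπx/a) dx = a³·(1/6 − 1/(4j²π²)); cross terms ∫x·sin(jπx/a)·sin(lπx/a) dx = 0 for j + l even and −4jla²/(π²(j² − l²)²) for j + l odd, ∫x²·sin(jπx/a)·sin(lπx/a) dx = (−1)^(j+l)·4jla³/(π²(j² − l²)²); higher powers the same way via product-to-sum and parts.
State is unnormalized: ∫|φ|² dx = 3.7576, and ∫φ*·x·φ dx = 5.6364, so ⟨x⟩ = 5.6364 / 3.7576.
⟨x⟩ = 1.5000.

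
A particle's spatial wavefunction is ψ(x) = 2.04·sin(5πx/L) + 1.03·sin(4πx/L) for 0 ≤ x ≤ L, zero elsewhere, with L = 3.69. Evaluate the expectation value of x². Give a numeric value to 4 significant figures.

2.315

⟨x²⟩ = ∫ x²·|ψ|² dx / ∫|ψ|² dx (integrals over the domain).
On 0 ≤ x ≤ L (j ≠ l): ∫sin²(jπx/L) dx = L/2, ∫sin(jπx/L)·sin(lπx/L) dx = 0; diagonal moments ∫x·sin²(jπx/L) dx = L²/4, ∫x²·sin²(jπx/L) dx = L³·(1/6 − 1/(4j²π²)); cross terms ∫x·sin(jπx/L)·sin(lπx/L) dx = 0 for j + l even and −4jlL²/(π²(j² − l²)²) for j + l odd, ∫x²·sin(jπx/L)·sin(lπx/L) dx = (−1)^(j+l)·4jlL³/(π²(j² − l²)²); higher powers the same way via product-to-sum and parts.
State is unnormalized: ∫|ψ|² dx = 9.6355, and ∫ψ*·x²·ψ dx = 22.307, so ⟨x²⟩ = 22.307 / 9.6355.
⟨x²⟩ = 2.3151.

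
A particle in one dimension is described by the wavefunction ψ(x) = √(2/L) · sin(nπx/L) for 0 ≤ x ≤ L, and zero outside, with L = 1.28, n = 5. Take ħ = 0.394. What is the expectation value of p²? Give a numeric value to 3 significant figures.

23.4

p² ψ = −ħ² d²ψ/dx²; ⟨p²⟩ = −ħ² ∫ ψ*·ψ'' dx.
d/dx sin(nπx/L) = (nπ/L)·cos(nπx/L) and d²/dx² sin(nπx/L) = −(nπ/L)²·sin(nπx/L); on 0 ≤ x ≤ L, ∫sin²(nπx/L) dx = L/2 and ∫sin(nπx/L)·cos(nπx/L) dx = 0.
⟨p²⟩ = 23.378.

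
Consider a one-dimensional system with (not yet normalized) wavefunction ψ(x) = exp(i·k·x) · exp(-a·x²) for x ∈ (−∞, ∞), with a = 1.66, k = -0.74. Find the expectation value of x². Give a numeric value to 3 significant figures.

⟨x²⟩ = ∫ x²·|ψ|² dx / ∫|ψ|² dx (integrals over the domain).
Gaussian moments: ∫x^(2j)·e^(−2ax²) dx = (2j−1)!!/(4a)^j · √(π/(2a)), odd powers integrate to 0; here √(π/(2a)) = 0.97276.
State is unnormalized: ∫|ψ|² dx = 0.97276, and ∫ψ*·x²·ψ dx = 0.14650, so ⟨x²⟩ = 0.14650 / 0.97276.
⟨x²⟩ = 0.15060.

0.151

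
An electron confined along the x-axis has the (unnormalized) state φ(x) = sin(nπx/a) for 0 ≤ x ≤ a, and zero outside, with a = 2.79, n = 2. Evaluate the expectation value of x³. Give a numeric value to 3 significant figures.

5.02

⟨x³⟩ = ∫ x³·|φ|² dx / ∫|φ|² dx (integrals over the domain).
With sin²θ = (1 − cos2θ)/2 on 0 ≤ x ≤ a: ∫sin²(nπx/a) dx = a/2, ∫x·sin²(nπx/a) dx = a²/4, ∫x²·sin²(nπx/a) dx = a³·(1/6 − 1/(4n²π²)); higher powers xᵏ the same way, integrating xᵏ·cos(2nπx/a) by parts.
State is unnormalized: ∫|φ|² dx = 1.3950, and ∫φ*·x³·φ dx = 6.9985, so ⟨x³⟩ = 6.9985 / 1.3950.
⟨x³⟩ = 5.0168.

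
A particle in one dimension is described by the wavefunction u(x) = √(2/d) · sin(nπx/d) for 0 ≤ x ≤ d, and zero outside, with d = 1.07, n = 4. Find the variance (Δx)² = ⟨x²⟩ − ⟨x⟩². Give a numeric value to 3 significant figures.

Compute ⟨x⟩ and ⟨x²⟩ separately, then (Δx)² = ⟨x²⟩ − ⟨x⟩².
With sin²θ = (1 − cos2θ)/2 on 0 ≤ x ≤ d: ∫sin²(nπx/d) dx = d/2, ∫x·sin²(nπx/d) dx = d²/4, ∫x²·sin²(nπx/d) dx = d³·(1/6 − 1/(4n²π²)); higher powers xᵏ the same way, integrating xᵏ·cos(2nπx/d) by parts.
⟨x⟩ = 0.53500 and ⟨x²⟩ = 0.37801.
(Δx)² = 0.37801 − (0.53500)² = 0.091783.

0.0918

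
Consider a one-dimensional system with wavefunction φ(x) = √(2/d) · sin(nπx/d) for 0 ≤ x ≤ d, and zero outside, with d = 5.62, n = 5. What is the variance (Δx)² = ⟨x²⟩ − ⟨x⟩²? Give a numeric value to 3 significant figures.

Compute ⟨x⟩ and ⟨x²⟩ separately, then (Δx)² = ⟨x²⟩ − ⟨x⟩².
With sin²θ = (1 − cos2θ)/2 on 0 ≤ x ≤ d: ∫sin²(nπx/d) dx = d/2, ∫x·sin²(nπx/d) dx = d²/4, ∫x²·sin²(nπx/d) dx = d³·(1/6 − 1/(4n²π²)); higher powers xᵏ the same way, integrating xᵏ·cos(2nπx/d) by parts.
⟨x⟩ = 2.8100 and ⟨x²⟩ = 10.464.
(Δx)² = 10.464 − (2.8100)² = 2.5680.

2.57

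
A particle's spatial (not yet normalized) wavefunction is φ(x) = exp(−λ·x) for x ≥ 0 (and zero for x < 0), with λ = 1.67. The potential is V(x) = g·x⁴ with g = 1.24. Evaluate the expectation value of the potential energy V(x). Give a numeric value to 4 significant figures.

0.2391

⟨V⟩ = ∫ V(x)·|φ|² dx / ∫|φ|² dx.
Every integrand reduces to terms xʲ·e^(−2λx) on [0, ∞); use ∫₀^∞ xʲ·e^(−2λx) dx = j!/(2λ)^(j+1).
State is unnormalized: ∫|φ|² dx = 0.29940, and ∫φ*·V(x)·φ dx = 0.071598, so ⟨V⟩ = 0.071598 / 0.29940.
⟨V⟩ = 0.23914.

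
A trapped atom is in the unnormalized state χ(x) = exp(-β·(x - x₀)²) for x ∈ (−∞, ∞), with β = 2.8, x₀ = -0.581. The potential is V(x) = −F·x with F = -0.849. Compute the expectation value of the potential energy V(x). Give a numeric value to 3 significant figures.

-0.493

⟨V⟩ = ∫ V(x)·|χ|² dx / ∫|χ|² dx.
Gaussian moments (u = x − x₀): ∫u^(2j)·e^(−2βu²) du = (2j−1)!!/(4β)^j · √(π/(2β)), odd powers integrate to 0; here √(π/(2β)) = 0.74900.
State is unnormalized: ∫|χ|² dx = 0.74900, and ∫χ*·V(x)·χ dx = -0.36946, so ⟨V⟩ = -0.36946 / 0.74900.
⟨V⟩ = -0.49327.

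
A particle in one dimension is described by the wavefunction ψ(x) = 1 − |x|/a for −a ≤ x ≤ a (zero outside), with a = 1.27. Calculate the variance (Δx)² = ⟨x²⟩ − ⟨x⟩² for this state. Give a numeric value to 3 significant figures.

Compute ⟨x⟩ and ⟨x²⟩ separately, then (Δx)² = ⟨x²⟩ − ⟨x⟩².
ψ is even, so ∫ over [−a, a] = 2∫₀ᵃ with ψ = 1 − x/a there: ∫₀ᵃ (1 − x/a)² dx = a/3, ∫₀ᵃ x²(1 − x/a)² dx = a³/30, ∫₀ᵃ x⁴(1 − x/a)² dx = a⁵/105.
Normalization: ∫|ψ|² dx = 0.84667.
⟨x⟩ = 0.0000 and ⟨x²⟩ = 0.16129.
(Δx)² = 0.16129 − (0.0000)² = 0.16129.

0.161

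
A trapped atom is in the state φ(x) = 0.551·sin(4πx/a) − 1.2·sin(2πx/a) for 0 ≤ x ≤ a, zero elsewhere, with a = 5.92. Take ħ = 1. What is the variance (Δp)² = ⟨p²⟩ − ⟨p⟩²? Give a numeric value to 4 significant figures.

1.715

Compute ⟨p⟩ and ⟨p²⟩ separately; (Δp)² = ⟨p²⟩ − ⟨p⟩².
d²/dx² sin(jπx/a) = −(jπ/a)²·sin(jπx/a); on 0 ≤ x ≤ a, ∫sin²(jπx/a) dx = a/2 and ∫sin(jπx/a)·sin(lπx/a) dx = 0 for j ≠ l, so only diagonal terms survive in ∫|φ|² and ∫φ·φ″; ∫φ·φ′ dx = [φ²/2] between the walls = 0.
Normalization: ∫|φ|² dx = 5.1611.
⟨p⟩ = 0.0000 and ⟨p²⟩ = 1.7149.
(Δp)² = 1.7149 − (0.0000)² = 1.7149.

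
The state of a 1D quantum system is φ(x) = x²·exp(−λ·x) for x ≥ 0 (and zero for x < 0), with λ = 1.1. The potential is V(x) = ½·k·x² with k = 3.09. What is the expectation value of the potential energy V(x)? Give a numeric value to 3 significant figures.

9.58

⟨V⟩ = ∫ V(x)·|φ|² dx / ∫|φ|² dx.
Every integrand reduces to terms xʲ·e^(−2λx) on [0, ∞); use ∫₀^∞ xʲ·e^(−2λx) dx = j!/(2λ)^(j+1).
State is unnormalized: ∫|φ|² dx = 0.46569, and ∫φ*·V(x)·φ dx = 4.4597, so ⟨V⟩ = 4.4597 / 0.46569.
⟨V⟩ = 9.5764.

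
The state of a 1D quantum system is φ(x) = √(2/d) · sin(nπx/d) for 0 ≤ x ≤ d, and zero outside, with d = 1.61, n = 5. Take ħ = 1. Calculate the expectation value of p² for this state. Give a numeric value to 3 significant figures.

95.2

p² φ = −ħ² d²φ/dx²; ⟨p²⟩ = −ħ² ∫ φ*·φ'' dx.
d/dx sin(nπx/d) = (nπ/d)·cos(nπx/d) and d²/dx² sin(nπx/d) = −(nπ/d)²·sin(nπx/d); on 0 ≤ x ≤ d, ∫sin²(nπx/d) dx = d/2 and ∫sin(nπx/d)·cos(nπx/d) dx = 0.
⟨p²⟩ = 95.189.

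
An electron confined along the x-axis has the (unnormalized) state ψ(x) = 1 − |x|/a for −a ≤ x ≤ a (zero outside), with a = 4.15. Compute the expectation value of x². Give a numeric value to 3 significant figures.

1.72

⟨x²⟩ = ∫ x²·|ψ|² dx / ∫|ψ|² dx (integrals over the domain).
ψ is even, so ∫ over [−a, a] = 2∫₀ᵃ with ψ = 1 − x/a there: ∫₀ᵃ (1 − x/a)² dx = a/3, ∫₀ᵃ x²(1 − x/a)² dx = a³/30, ∫₀ᵃ x⁴(1 − x/a)² dx = a⁵/105.
State is unnormalized: ∫|ψ|² dx = 2.7667, and ∫ψ*·x²·ψ dx = 4.7649, so ⟨x²⟩ = 4.7649 / 2.7667.
⟨x²⟩ = 1.7223.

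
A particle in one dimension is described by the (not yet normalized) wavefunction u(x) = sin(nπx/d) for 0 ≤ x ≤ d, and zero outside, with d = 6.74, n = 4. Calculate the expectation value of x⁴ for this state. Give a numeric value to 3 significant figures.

400.

⟨x⁴⟩ = ∫ x⁴·|u|² dx / ∫|u|² dx (integrals over the domain).
With sin²θ = (1 − cos2θ)/2 on 0 ≤ x ≤ d: ∫sin²(nπx/d) dx = d/2, ∫x·sin²(nπx/d) dx = d²/4, ∫x²·sin²(nπx/d) dx = d³·(1/6 − 1/(4n²π²)); higher powers xᵏ the same way, integrating xᵏ·cos(2nπx/d) by parts.
State is unnormalized: ∫|u|² dx = 3.3700, and ∫u*·x⁴·u dx = 1347.3, so ⟨x⁴⟩ = 1347.3 / 3.3700.
⟨x⁴⟩ = 399.79.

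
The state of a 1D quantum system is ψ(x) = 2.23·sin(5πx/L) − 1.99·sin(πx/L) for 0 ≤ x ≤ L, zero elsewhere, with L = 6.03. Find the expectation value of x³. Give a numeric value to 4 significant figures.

⟨x³⟩ = ∫ x³·|ψ|² dx / ∫|ψ|² dx (integrals over the domain).
On 0 ≤ x ≤ L (j ≠ l): ∫sin²(jπx/L) dx = L/2, ∫sin(jπx/L)·sin(lπx/L) dx = 0; diagonal moments ∫x·sin²(jπx/L) dx = L²/4, ∫x²·sin²(jπx/L) dx = L³·(1/6 − 1/(4j²π²)); cross terms ∫x·sin(jπx/L)·sin(lπx/L) dx = 0 for j + l even and −4jlL²/(π²(j² − l²)²) for j + l odd, ∫x²·sin(jπx/L)·sin(lπx/L) dx = (−1)^(j+l)·4jlL³/(π²(j² − l²)²); higher powers the same way via product-to-sum and parts.
State is unnormalized: ∫|ψ|² dx = 26.933, and ∫ψ*·x³·ψ dx = 1205.5, so ⟨x³⟩ = 1205.5 / 26.933.
⟨x³⟩ = 44.758.

44.76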